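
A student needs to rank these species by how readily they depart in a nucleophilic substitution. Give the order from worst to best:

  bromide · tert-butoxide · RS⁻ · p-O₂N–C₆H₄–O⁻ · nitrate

The more stable X⁻ (or X) is on its own — i.e. the weaker a base it is — the better a leaving group it makes.
bromide: pKₐ(HBr) ≈ -9
nitrate: pKₐ(HNO₃) ≈ -1.3
p-O₂N–C₆H₄–O⁻: pKₐ(p-nitrophenol) ≈ 7.2
RS⁻: pKₐ(RSH (a thiol)) ≈ 10.5
tert-butoxide: pKₐ(t-BuOH) ≈ 18
The question asks for worst first, so the sequence is read in increasing leaving-group ability.

tert-butoxide < RS⁻ < p-O₂N–C₆H₄–O⁻ < nitrate < bromide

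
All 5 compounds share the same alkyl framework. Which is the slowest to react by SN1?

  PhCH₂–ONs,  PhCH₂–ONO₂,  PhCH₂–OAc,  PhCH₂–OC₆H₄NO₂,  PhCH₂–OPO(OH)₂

PhCH₂–OC₆H₄NO₂

With the same alkyl group throughout, only the leaving group differentiates the rates.
Leaving-group ability tracks the stability of the departed species; conjugate-acid pKₐ is the usual yardstick (lower pKₐ → better LG).
PhCH₂–ONs loses ONs⁻: pKₐ(p-O₂NC₆H₄SO₃H) ≈ -3.5
PhCH₂–ONO₂ loses NO₃⁻: pKₐ(HNO₃) ≈ -1.3
PhCH₂–OPO(OH)₂ loses H₂PO₄⁻: pKₐ(H₃PO₄) ≈ 2.1
PhCH₂–OAc loses AcO⁻: pKₐ(CH₃COOH) ≈ 4.8
PhCH₂–OC₆H₄NO₂ loses p-O₂N–C₆H₄–O⁻: pKₐ(p-nitrophenol) ≈ 7.2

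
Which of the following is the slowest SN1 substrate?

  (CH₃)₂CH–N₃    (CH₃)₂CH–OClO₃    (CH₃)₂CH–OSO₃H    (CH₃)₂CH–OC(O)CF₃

(CH₃)₂CH–N₃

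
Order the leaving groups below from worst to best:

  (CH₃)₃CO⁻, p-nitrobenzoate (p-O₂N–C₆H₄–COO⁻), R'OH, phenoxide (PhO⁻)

(CH₃)₃CO⁻ < phenoxide (PhO⁻) < p-nitrobenzoate (p-O₂N–C₆H₄–COO⁻) < R'OH

Rank by basicity of the departing species: weakest base leaves most easily.
R'OH: pKₐ(R'OH₂⁺) ≈ -2.4
p-nitrobenzoate (p-O₂N–C₆H₄–COO⁻): pKₐ(p-nitrobenzoic acid) ≈ 3.4
phenoxide (PhO⁻): pKₐ(C₆H₅OH (phenol)) ≈ 10
(CH₃)₃CO⁻: pKₐ(t-BuOH) ≈ 18
The question asks for worst first, so the sequence is read in increasing leaving-group ability.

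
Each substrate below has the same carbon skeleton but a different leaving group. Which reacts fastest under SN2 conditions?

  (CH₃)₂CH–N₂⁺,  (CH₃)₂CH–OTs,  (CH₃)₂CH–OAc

With the same alkyl group throughout, only the leaving group differentiates the rates.
The more stable X⁻ (or X) is on its own — i.e. the weaker a base it is — the better a leaving group it makes.
(CH₃)₂CH–N₂⁺ loses N₂: no meaningful conjugate acid; N₂ departs as an exceptionally stable neutral molecule
(CH₃)₂CH–OTs loses OTs⁻: pKₐ(p-CH₃C₆H₄SO₃H (TsOH)) ≈ -2.8
(CH₃)₂CH–OAc loses AcO⁻: pKₐ(CH₃COOH) ≈ 4.8

(CH₃)₂CH–N₂⁺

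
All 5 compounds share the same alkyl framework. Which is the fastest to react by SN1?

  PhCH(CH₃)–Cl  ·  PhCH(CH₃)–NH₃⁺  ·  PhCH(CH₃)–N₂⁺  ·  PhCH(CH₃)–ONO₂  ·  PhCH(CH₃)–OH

PhCH(CH₃)–N₂⁺

Same R in every case — rank the leaving groups.
A good leaving group is a weak base: the lower the pKₐ of its conjugate acid, the more readily it departs.
PhCH(CH₃)–N₂⁺ loses N₂: no meaningful conjugate acid; N₂ departs as an exceptionally stable neutral molecule
PhCH(CH₃)–Cl loses Cl⁻: pKₐ(HCl) ≈ -7
PhCH(CH₃)–ONO₂ loses NO₃⁻: pKₐ(HNO₃) ≈ -1.3
PhCH(CH₃)–NH₃⁺ loses NH₃: pKₐ(NH₄⁺) ≈ 9.2
PhCH(CH₃)–OH loses OH⁻: pKₐ(H₂O) ≈ 15.7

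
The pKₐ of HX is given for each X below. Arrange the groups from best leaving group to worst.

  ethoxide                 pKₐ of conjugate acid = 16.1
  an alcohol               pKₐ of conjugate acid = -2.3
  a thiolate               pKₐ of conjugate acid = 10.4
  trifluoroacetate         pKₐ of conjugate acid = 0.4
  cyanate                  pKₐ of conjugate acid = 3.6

Lower conjugate-acid pKₐ ⇒ weaker base ⇒ better leaving group.
Sorting by the given values: an alcohol (-2.3), trifluoroacetate (0.4), cyanate (3.6), a thiolate (10.4), ethoxide (16.1).

an alcohol > trifluoroacetate > cyanate > a thiolate > ethoxide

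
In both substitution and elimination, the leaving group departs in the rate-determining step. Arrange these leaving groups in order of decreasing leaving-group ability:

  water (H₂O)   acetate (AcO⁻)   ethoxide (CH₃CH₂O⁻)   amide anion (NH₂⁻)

Leaving-group ability tracks the stability of the departed species; conjugate-acid pKₐ is the usual yardstick (lower pKₐ → better LG).
water (H₂O): pKₐ(H₃O⁺) ≈ -1.7 — neutral; leaves from a protonated alcohol (R–OH₂⁺)
acetate (AcO⁻): pKₐ(CH₃COOH) ≈ 4.8
ethoxide (CH₃CH₂O⁻): pKₐ(CH₃CH₂OH) ≈ 16 — strong base; alkoxides do not leave unassisted
amide anion (NH₂⁻): pKₐ(NH₃) ≈ 38

water (H₂O) > acetate (AcO⁻) > ethoxide (CH₃CH₂O⁻) > amide anion (NH₂⁻)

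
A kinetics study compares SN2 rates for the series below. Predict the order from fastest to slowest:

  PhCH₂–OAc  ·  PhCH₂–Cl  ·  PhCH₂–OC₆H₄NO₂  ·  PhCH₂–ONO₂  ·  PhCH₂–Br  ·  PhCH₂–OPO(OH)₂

PhCH₂–Br > PhCH₂–Cl > PhCH₂–ONO₂ > PhCH₂–OPO(OH)₂ > PhCH₂–OAc > PhCH₂–OC₆H₄NO₂

With the same alkyl group throughout, only the leaving group differentiates the rates.
A good leaving group is a weak base: the lower the pKₐ of its conjugate acid, the more readily it departs.
PhCH₂–Br loses Br⁻: pKₐ(HBr) ≈ -9
PhCH₂–Cl loses Cl⁻: pKₐ(HCl) ≈ -7
PhCH₂–ONO₂ loses NO₃⁻: pKₐ(HNO₃) ≈ -1.3
PhCH₂–OPO(OH)₂ loses H₂PO₄⁻: pKₐ(H₃PO₄) ≈ 2.1
PhCH₂–OAc loses AcO⁻: pKₐ(CH₃COOH) ≈ 4.8
PhCH₂–OC₆H₄NO₂ loses p-O₂N–C₆H₄–O⁻: pKₐ(p-nitrophenol) ≈ 7.2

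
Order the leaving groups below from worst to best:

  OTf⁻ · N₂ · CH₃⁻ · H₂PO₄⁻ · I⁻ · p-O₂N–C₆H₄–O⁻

CH₃⁻ < p-O₂N–C₆H₄–O⁻ < H₂PO₄⁻ < I⁻ < OTf⁻ < N₂

N₂: no meaningful conjugate acid; N₂ departs as an exceptionally stable neutral molecule
OTf⁻: pKₐ(CF₃SO₃H (triflic acid)) ≈ -14 — charge spread over three oxygens and a CF₃ group; the premier leaving group in synthesis
I⁻: pKₐ(HI) ≈ -10 — large, highly polarisable; very weak base
H₂PO₄⁻: pKₐ(H₃PO₄) ≈ 2.1
p-O₂N–C₆H₄–O⁻: pKₐ(p-nitrophenol) ≈ 7.2 — nitro group delocalises the charge; the classic chromogenic LG
CH₃⁻: pKₐ(CH₄) ≈ 48
The question asks for worst first, so the sequence is read in increasing leaving-group ability.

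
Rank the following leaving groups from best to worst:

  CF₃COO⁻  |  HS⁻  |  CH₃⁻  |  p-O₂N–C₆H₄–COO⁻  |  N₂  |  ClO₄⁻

N₂ > ClO₄⁻ > CF₃COO⁻ > p-O₂N–C₆H₄–COO⁻ > HS⁻ > CH₃⁻

N₂: no meaningful conjugate acid; N₂ departs as an exceptionally stable neutral molecule
ClO₄⁻: pKₐ(HClO₄) ≈ -10
CF₃COO⁻: pKₐ(CF₃COOH) ≈ 0.2
p-O₂N–C₆H₄–COO⁻: pKₐ(p-nitrobenzoic acid) ≈ 3.4
HS⁻: pKₐ(H₂S) ≈ 7
CH₃⁻: pKₐ(CH₄) ≈ 48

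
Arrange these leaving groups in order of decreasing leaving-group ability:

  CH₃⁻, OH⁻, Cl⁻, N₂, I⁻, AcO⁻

N₂ > I⁻ > Cl⁻ > AcO⁻ > OH⁻ > CH₃⁻

The more stable X⁻ (or X) is on its own — i.e. the weaker a base it is — the better a leaving group it makes.
N₂: no meaningful conjugate acid; N₂ departs as an exceptionally stable neutral molecule
I⁻: pKₐ(HI) ≈ -10
Cl⁻: pKₐ(HCl) ≈ -7
AcO⁻: pKₐ(CH₃COOH) ≈ 4.8
OH⁻: pKₐ(H₂O) ≈ 15.7
CH₃⁻: pKₐ(CH₄) ≈ 48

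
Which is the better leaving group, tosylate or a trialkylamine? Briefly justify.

tosylate

tosylate is the better leaving group.
pKₐ(p-CH₃C₆H₄SO₃H (TsOH)) ≈ -2.8 versus pKₐ(R'₃NH⁺) ≈ 10.7: tosylate is the much weaker base.
Resonance-delocalised arenesulfonate.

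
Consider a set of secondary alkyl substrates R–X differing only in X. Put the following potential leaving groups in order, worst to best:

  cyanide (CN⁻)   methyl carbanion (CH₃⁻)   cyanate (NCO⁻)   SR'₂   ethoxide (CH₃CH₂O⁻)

Rank by basicity of the departing species: weakest base leaves most easily.
SR'₂: pKₐ(R'₂SH⁺) ≈ -7
cyanate (NCO⁻): pKₐ(HOCN) ≈ 3.5
cyanide (CN⁻): pKₐ(HCN) ≈ 9.2
ethoxide (CH₃CH₂O⁻): pKₐ(CH₃CH₂OH) ≈ 16
methyl carbanion (CH₃⁻): pKₐ(CH₄) ≈ 48
The question asks for worst first, so the sequence is read in increasing leaving-group ability.

methyl carbanion (CH₃⁻) < ethoxide (CH₃CH₂O⁻) < cyanide (CN⁻) < cyanate (NCO⁻) < SR'₂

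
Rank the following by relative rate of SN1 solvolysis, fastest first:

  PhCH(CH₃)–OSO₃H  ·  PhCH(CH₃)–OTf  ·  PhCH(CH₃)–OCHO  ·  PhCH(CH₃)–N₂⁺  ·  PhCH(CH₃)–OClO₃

PhCH(CH₃)–N₂⁺ > PhCH(CH₃)–OTf > PhCH(CH₃)–OClO₃ > PhCH(CH₃)–OSO₃H > PhCH(CH₃)–OCHO

Identical carbon frameworks mean the comparison reduces to leaving-group quality.
The more stable X⁻ (or X) is on its own — i.e. the weaker a base it is — the better a leaving group it makes.
PhCH(CH₃)–N₂⁺ loses N₂: no meaningful conjugate acid; N₂ departs as an exceptionally stable neutral molecule
PhCH(CH₃)–OTf loses OTf⁻: pKₐ(CF₃SO₃H (triflic acid)) ≈ -14
PhCH(CH₃)–OClO₃ loses ClO₄⁻: pKₐ(HClO₄) ≈ -10
PhCH(CH₃)–OSO₃H loses HSO₄⁻: pKₐ(H₂SO₄) ≈ -3
PhCH(CH₃)–OCHO loses HCOO⁻: pKₐ(HCOOH) ≈ 3.8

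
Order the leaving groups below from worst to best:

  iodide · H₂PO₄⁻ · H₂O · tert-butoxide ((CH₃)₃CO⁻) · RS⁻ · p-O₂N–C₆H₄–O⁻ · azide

tert-butoxide ((CH₃)₃CO⁻) < RS⁻ < p-O₂N–C₆H₄–O⁻ < azide < H₂PO₄⁻ < H₂O < iodide

iodide: pKₐ(HI) ≈ -10 — large, highly polarisable; very weak base
H₂O: pKₐ(H₃O⁺) ≈ -1.7 — neutral; leaves from a protonated alcohol (R–OH₂⁺)
H₂PO₄⁻: pKₐ(H₃PO₄) ≈ 2.1
azide: pKₐ(HN₃) ≈ 4.7 — linear, resonance-stabilised
p-O₂N–C₆H₄–O⁻: pKₐ(p-nitrophenol) ≈ 7.2 — nitro group delocalises the charge; the classic chromogenic LG
RS⁻: pKₐ(RSH (a thiol)) ≈ 10.5
tert-butoxide ((CH₃)₃CO⁻): pKₐ(t-BuOH) ≈ 18
The question asks for worst first, so the sequence is read in increasing leaving-group ability.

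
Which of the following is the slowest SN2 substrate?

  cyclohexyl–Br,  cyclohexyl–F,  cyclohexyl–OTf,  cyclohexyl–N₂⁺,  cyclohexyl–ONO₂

Identical carbon frameworks mean the comparison reduces to leaving-group quality.
Rank by basicity of the departing species: weakest base leaves most easily.
cyclohexyl–N₂⁺ loses N₂: no meaningful conjugate acid; N₂ departs as an exceptionally stable neutral molecule
cyclohexyl–OTf loses OTf⁻: pKₐ(CF₃SO₃H (triflic acid)) ≈ -14
cyclohexyl–Br loses Br⁻: pKₐ(HBr) ≈ -9
cyclohexyl–ONO₂ loses NO₃⁻: pKₐ(HNO₃) ≈ -1.3
cyclohexyl–F loses F⁻: pKₐ(HF) ≈ 3.2

cyclohexyl–F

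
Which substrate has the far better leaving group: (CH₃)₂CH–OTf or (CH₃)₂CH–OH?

From (CH₃)₂CH–OH the departing group would be OH⁻ (pKₐ(H₂O) ≈ 15.7). Strong base; essentially never leaves without prior activation.
From (CH₃)₂CH–OTf the leaving group is OTf⁻ (pKₐ(CF₃SO₃H (triflic acid)) ≈ -14). Charge spread over three oxygens and a CF₃ group; the premier leaving group in synthesis.
(In practice (CH₃)₂CH–OTf is made from (CH₃)₂CH–OH by treatment with Tf₂O / 2,6-lutidine, converting the hydroxyl into a triflate.)

(CH₃)₂CH–OTf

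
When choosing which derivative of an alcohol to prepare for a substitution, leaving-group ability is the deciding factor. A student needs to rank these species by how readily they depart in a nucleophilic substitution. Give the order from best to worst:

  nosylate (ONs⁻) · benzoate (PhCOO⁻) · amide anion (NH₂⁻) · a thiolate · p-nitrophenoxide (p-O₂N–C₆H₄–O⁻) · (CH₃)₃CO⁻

nosylate (ONs⁻) > benzoate (PhCOO⁻) > p-nitrophenoxide (p-O₂N–C₆H₄–O⁻) > a thiolate > (CH₃)₃CO⁻ > amide anion (NH₂⁻)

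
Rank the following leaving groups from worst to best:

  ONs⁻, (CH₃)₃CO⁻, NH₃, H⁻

H⁻ < (CH₃)₃CO⁻ < NH₃ < ONs⁻

A good leaving group is a weak base: the lower the pKₐ of its conjugate acid, the more readily it departs.
ONs⁻: pKₐ(p-O₂NC₆H₄SO₃H) ≈ -3.5
NH₃: pKₐ(NH₄⁺) ≈ 9.2
(CH₃)₃CO⁻: pKₐ(t-BuOH) ≈ 18
H⁻: pKₐ(H₂) ≈ 36
The question asks for worst first, so the sequence is read in increasing leaving-group ability.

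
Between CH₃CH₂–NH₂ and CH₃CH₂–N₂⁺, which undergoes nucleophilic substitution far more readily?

CH₃CH₂–N₂⁺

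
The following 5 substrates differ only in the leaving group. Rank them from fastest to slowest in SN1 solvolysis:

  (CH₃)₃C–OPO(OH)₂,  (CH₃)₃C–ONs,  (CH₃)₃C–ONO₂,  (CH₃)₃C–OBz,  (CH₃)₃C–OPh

Same R in every case — rank the leaving groups.
The more stable X⁻ (or X) is on its own — i.e. the weaker a base it is — the better a leaving group it makes.
(CH₃)₃C–ONs loses ONs⁻: pKₐ(p-O₂NC₆H₄SO₃H) ≈ -3.5
(CH₃)₃C–ONO₂ loses NO₃⁻: pKₐ(HNO₃) ≈ -1.3
(CH₃)₃C–OPO(OH)₂ loses H₂PO₄⁻: pKₐ(H₃PO₄) ≈ 2.1
(CH₃)₃C–OBz loses PhCOO⁻: pKₐ(C₆H₅COOH) ≈ 4.2
(CH₃)₃C–OPh loses PhO⁻: pKₐ(C₆H₅OH (phenol)) ≈ 10

(CH₃)₃C–ONs > (CH₃)₃C–ONO₂ > (CH₃)₃C–OPO(OH)₂ > (CH₃)₃C–OBz > (CH₃)₃C–OPh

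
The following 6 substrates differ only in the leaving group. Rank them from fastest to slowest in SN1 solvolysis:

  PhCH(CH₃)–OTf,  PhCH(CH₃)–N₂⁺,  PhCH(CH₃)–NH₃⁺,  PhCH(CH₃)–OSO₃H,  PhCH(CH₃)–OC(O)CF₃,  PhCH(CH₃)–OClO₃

PhCH(CH₃)–N₂⁺ > PhCH(CH₃)–OTf > PhCH(CH₃)–OClO₃ > PhCH(CH₃)–OSO₃H > PhCH(CH₃)–OC(O)CF₃ > PhCH(CH₃)–NH₃⁺

Identical carbon frameworks mean the comparison reduces to leaving-group quality.
Rank by basicity of the departing species: weakest base leaves most easily.
PhCH(CH₃)–N₂⁺ loses N₂: no meaningful conjugate acid; N₂ departs as an exceptionally stable neutral molecule
PhCH(CH₃)–OTf loses OTf⁻: pKₐ(CF₃SO₃H (triflic acid)) ≈ -14
PhCH(CH₃)–OClO₃ loses ClO₄⁻: pKₐ(HClO₄) ≈ -10
PhCH(CH₃)–OSO₃H loses HSO₄⁻: pKₐ(H₂SO₄) ≈ -3
PhCH(CH₃)–OC(O)CF₃ loses CF₃COO⁻: pKₐ(CF₃COOH) ≈ 0.2
PhCH(CH₃)–NH₃⁺ loses NH₃: pKₐ(NH₄⁺) ≈ 9.2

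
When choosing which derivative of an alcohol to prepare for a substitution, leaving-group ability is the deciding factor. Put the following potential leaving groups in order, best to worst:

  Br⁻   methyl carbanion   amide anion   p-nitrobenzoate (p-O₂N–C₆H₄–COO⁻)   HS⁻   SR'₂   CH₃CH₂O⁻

Br⁻ > SR'₂ > p-nitrobenzoate (p-O₂N–C₆H₄–COO⁻) > HS⁻ > CH₃CH₂O⁻ > amide anion > methyl carbanion

A good leaving group is a weak base: the lower the pKₐ of its conjugate acid, the more readily it departs.
Br⁻: pKₐ(HBr) ≈ -9
SR'₂: pKₐ(R'₂SH⁺) ≈ -7
p-nitrobenzoate (p-O₂N–C₆H₄–COO⁻): pKₐ(p-nitrobenzoic acid) ≈ 3.4 — electron-withdrawing nitro group stabilises the carboxylate
HS⁻: pKₐ(H₂S) ≈ 7 — larger and more polarisable than the oxygen analogue
CH₃CH₂O⁻: pKₐ(CH₃CH₂OH) ≈ 16
amide anion: pKₐ(NH₃) ≈ 38
methyl carbanion: pKₐ(CH₄) ≈ 48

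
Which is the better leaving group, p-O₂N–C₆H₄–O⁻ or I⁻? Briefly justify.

I⁻

I⁻ is the better leaving group.
pKₐ(HI) ≈ -10 versus pKₐ(p-nitrophenol) ≈ 7.2: I⁻ is the much weaker base.
Large, highly polarisable; very weak base.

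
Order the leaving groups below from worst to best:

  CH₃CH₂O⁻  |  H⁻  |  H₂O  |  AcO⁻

H₂O: pKₐ(H₃O⁺) ≈ -1.7 — neutral; leaves from a protonated alcohol (R–OH₂⁺)
AcO⁻: pKₐ(CH₃COOH) ≈ 4.8
CH₃CH₂O⁻: pKₐ(CH₃CH₂OH) ≈ 16
H⁻: pKₐ(H₂) ≈ 36
The question asks for worst first, so the sequence is read in increasing leaving-group ability.

H⁻ < CH₃CH₂O⁻ < AcO⁻ < H₂O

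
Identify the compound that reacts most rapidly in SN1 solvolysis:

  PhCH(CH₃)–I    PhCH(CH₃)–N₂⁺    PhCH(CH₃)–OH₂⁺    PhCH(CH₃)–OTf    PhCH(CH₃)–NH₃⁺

PhCH(CH₃)–N₂⁺

Same R in every case — rank the leaving groups.
The more stable X⁻ (or X) is on its own — i.e. the weaker a base it is — the better a leaving group it makes.
PhCH(CH₃)–N₂⁺ loses N₂: no meaningful conjugate acid; N₂ departs as an exceptionally stable neutral molecule
PhCH(CH₃)–OTf loses OTf⁻: pKₐ(CF₃SO₃H (triflic acid)) ≈ -14
PhCH(CH₃)–I loses I⁻: pKₐ(HI) ≈ -10
PhCH(CH₃)–OH₂⁺ loses H₂O: pKₐ(H₃O⁺) ≈ -1.7
PhCH(CH₃)–NH₃⁺ loses NH₃: pKₐ(NH₄⁺) ≈ 9.2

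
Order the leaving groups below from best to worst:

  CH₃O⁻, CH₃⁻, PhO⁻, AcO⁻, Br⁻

A good leaving group is a weak base: the lower the pKₐ of its conjugate acid, the more readily it departs.
Br⁻: pKₐ(HBr) ≈ -9
AcO⁻: pKₐ(CH₃COOH) ≈ 4.8
PhO⁻: pKₐ(C₆H₅OH (phenol)) ≈ 10
CH₃O⁻: pKₐ(CH₃OH) ≈ 15.5
CH₃⁻: pKₐ(CH₄) ≈ 48

Br⁻ > AcO⁻ > PhO⁻ > CH₃O⁻ > CH₃⁻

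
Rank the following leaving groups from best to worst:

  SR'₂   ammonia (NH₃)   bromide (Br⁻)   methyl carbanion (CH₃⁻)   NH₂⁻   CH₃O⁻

The more stable X⁻ (or X) is on its own — i.e. the weaker a base it is — the better a leaving group it makes.
bromide (Br⁻): pKₐ(HBr) ≈ -9
SR'₂: pKₐ(R'₂SH⁺) ≈ -7
ammonia (NH₃): pKₐ(NH₄⁺) ≈ 9.2
CH₃O⁻: pKₐ(CH₃OH) ≈ 15.5
NH₂⁻: pKₐ(NH₃) ≈ 38
methyl carbanion (CH₃⁻): pKₐ(CH₄) ≈ 48

bromide (Br⁻) > SR'₂ > ammonia (NH₃) > CH₃O⁻ > NH₂⁻ > methyl carbanion (CH₃⁻)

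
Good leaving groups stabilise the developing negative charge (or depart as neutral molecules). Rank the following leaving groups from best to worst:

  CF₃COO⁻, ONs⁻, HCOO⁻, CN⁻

A good leaving group is a weak base: the lower the pKₐ of its conjugate acid, the more readily it departs.
ONs⁻: pKₐ(p-O₂NC₆H₄SO₃H) ≈ -3.5 — p-nitro group further stabilises the sulfonate
CF₃COO⁻: pKₐ(CF₃COOH) ≈ 0.2 — strongly electron-withdrawing CF₃ stabilises the carboxylate
HCOO⁻: pKₐ(HCOOH) ≈ 3.8
CN⁻: pKₐ(HCN) ≈ 9.2

ONs⁻ > CF₃COO⁻ > HCOO⁻ > CN⁻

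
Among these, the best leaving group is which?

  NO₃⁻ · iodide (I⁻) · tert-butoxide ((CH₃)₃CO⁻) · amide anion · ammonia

Leaving-group ability tracks the stability of the departed species; conjugate-acid pKₐ is the usual yardstick (lower pKₐ → better LG).
iodide (I⁻): pKₐ(HI) ≈ -10
NO₃⁻: pKₐ(HNO₃) ≈ -1.3
ammonia: pKₐ(NH₄⁺) ≈ 9.2
tert-butoxide ((CH₃)₃CO⁻): pKₐ(t-BuOH) ≈ 18
amide anion: pKₐ(NH₃) ≈ 38

iodide (I⁻)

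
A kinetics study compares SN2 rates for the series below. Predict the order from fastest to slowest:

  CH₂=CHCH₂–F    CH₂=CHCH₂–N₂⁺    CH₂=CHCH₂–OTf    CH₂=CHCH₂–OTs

Identical carbon frameworks mean the comparison reduces to leaving-group quality.
Rank by basicity of the departing species: weakest base leaves most easily.
CH₂=CHCH₂–N₂⁺ loses N₂: no meaningful conjugate acid; N₂ departs as an exceptionally stable neutral molecule
CH₂=CHCH₂–OTf loses OTf⁻: pKₐ(CF₃SO₃H (triflic acid)) ≈ -14
CH₂=CHCH₂–OTs loses OTs⁻: pKₐ(p-CH₃C₆H₄SO₃H (TsOH)) ≈ -2.8
CH₂=CHCH₂–F loses F⁻: pKₐ(HF) ≈ 3.2

CH₂=CHCH₂–N₂⁺ > CH₂=CHCH₂–OTf > CH₂=CHCH₂–OTs > CH₂=CHCH₂–F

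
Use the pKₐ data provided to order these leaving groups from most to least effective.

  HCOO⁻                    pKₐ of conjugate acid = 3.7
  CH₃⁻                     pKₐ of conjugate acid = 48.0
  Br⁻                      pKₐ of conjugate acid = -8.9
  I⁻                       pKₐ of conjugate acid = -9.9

Lower conjugate-acid pKₐ ⇒ weaker base ⇒ better leaving group.
Sorting by the given values: I⁻ (-9.9), Br⁻ (-8.9), HCOO⁻ (3.7), CH₃⁻ (48.0).

I⁻ > Br⁻ > HCOO⁻ > CH₃⁻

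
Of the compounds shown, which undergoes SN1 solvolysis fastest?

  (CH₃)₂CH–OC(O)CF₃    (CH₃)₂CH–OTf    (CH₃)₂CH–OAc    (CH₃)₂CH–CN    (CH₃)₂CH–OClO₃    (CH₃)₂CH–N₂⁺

The skeletons are identical, so relative rate is governed entirely by leaving-group ability.
A good leaving group is a weak base: the lower the pKₐ of its conjugate acid, the more readily it departs.
(CH₃)₂CH–N₂⁺ loses N₂: no meaningful conjugate acid; N₂ departs as an exceptionally stable neutral molecule
(CH₃)₂CH–OTf loses OTf⁻: pKₐ(CF₃SO₃H (triflic acid)) ≈ -14
(CH₃)₂CH–OClO₃ loses ClO₄⁻: pKₐ(HClO₄) ≈ -10
(CH₃)₂CH–OC(O)CF₃ loses CF₃COO⁻: pKₐ(CF₃COOH) ≈ 0.2
(CH₃)₂CH–OAc loses AcO⁻: pKₐ(CH₃COOH) ≈ 4.8
(CH₃)₂CH–CN loses CN⁻: pKₐ(HCN) ≈ 9.2

(CH₃)₂CH–N₂⁺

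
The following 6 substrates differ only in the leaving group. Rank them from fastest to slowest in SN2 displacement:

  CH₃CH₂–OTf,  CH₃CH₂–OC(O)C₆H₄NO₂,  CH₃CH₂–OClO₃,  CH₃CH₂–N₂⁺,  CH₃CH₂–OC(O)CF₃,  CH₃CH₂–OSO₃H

Same R in every case — rank the leaving groups.
The more stable X⁻ (or X) is on its own — i.e. the weaker a base it is — the better a leaving group it makes.
CH₃CH₂–N₂⁺ loses N₂: no meaningful conjugate acid; N₂ departs as an exceptionally stable neutral molecule
CH₃CH₂–OTf loses OTf⁻: pKₐ(CF₃SO₃H (triflic acid)) ≈ -14
CH₃CH₂–OClO₃ loses ClO₄⁻: pKₐ(HClO₄) ≈ -10
CH₃CH₂–OSO₃H loses HSO₄⁻: pKₐ(H₂SO₄) ≈ -3
CH₃CH₂–OC(O)CF₃ loses CF₃COO⁻: pKₐ(CF₃COOH) ≈ 0.2
CH₃CH₂–OC(O)C₆H₄NO₂ loses p-O₂N–C₆H₄–COO⁻: pKₐ(p-nitrobenzoic acid) ≈ 3.4

CH₃CH₂–N₂⁺ > CH₃CH₂–OTf > CH₃CH₂–OClO₃ > CH₃CH₂–OSO₃H > CH₃CH₂–OC(O)CF₃ > CH₃CH₂–OC(O)C₆H₄NO₂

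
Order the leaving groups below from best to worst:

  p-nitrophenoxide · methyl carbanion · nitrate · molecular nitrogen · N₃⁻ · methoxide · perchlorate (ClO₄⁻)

A good leaving group is a weak base: the lower the pKₐ of its conjugate acid, the more readily it departs.
molecular nitrogen: no meaningful conjugate acid; N₂ departs as an exceptionally stable neutral molecule
perchlorate (ClO₄⁻): pKₐ(HClO₄) ≈ -10
nitrate: pKₐ(HNO₃) ≈ -1.3
N₃⁻: pKₐ(HN₃) ≈ 4.7
p-nitrophenoxide: pKₐ(p-nitrophenol) ≈ 7.2
methoxide: pKₐ(CH₃OH) ≈ 15.5
methyl carbanion: pKₐ(CH₄) ≈ 48

molecular nitrogen > perchlorate (ClO₄⁻) > nitrate > N₃⁻ > p-nitrophenoxide > methoxide > methyl carbanion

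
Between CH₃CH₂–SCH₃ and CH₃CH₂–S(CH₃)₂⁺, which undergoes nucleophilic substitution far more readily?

CH₃CH₂–S(CH₃)₂⁺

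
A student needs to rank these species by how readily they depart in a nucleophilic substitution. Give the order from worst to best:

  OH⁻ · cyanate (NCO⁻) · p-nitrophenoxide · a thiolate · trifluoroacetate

OH⁻ < a thiolate < p-nitrophenoxide < cyanate (NCO⁻) < trifluoroacetate

A good leaving group is a weak base: the lower the pKₐ of its conjugate acid, the more readily it departs.
trifluoroacetate: pKₐ(CF₃COOH) ≈ 0.2
cyanate (NCO⁻): pKₐ(HOCN) ≈ 3.5
p-nitrophenoxide: pKₐ(p-nitrophenol) ≈ 7.2
a thiolate: pKₐ(RSH (a thiol)) ≈ 10.5
OH⁻: pKₐ(H₂O) ≈ 15.7
The question asks for worst first, so the sequence is read in increasing leaving-group ability.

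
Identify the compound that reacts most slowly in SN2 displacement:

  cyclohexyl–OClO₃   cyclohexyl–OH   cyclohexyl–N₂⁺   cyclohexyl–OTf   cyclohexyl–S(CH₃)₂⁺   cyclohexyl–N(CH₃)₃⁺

Same R in every case — rank the leaving groups.
The more stable X⁻ (or X) is on its own — i.e. the weaker a base it is — the better a leaving group it makes.
cyclohexyl–N₂⁺ loses N₂: no meaningful conjugate acid; N₂ departs as an exceptionally stable neutral molecule
cyclohexyl–OTf loses OTf⁻: pKₐ(CF₃SO₃H (triflic acid)) ≈ -14
cyclohexyl–OClO₃ loses ClO₄⁻: pKₐ(HClO₄) ≈ -10
cyclohexyl–S(CH₃)₂⁺ loses SR'₂: pKₐ(R'₂SH⁺) ≈ -7
cyclohexyl–N(CH₃)₃⁺ loses NR'₃: pKₐ(R'₃NH⁺) ≈ 10.7
cyclohexyl–OH loses OH⁻: pKₐ(H₂O) ≈ 15.7

cyclohexyl–OH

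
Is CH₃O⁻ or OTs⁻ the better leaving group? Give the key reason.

OTs⁻ is the better leaving group.
pKₐ(p-CH₃C₆H₄SO₃H (TsOH)) ≈ -2.8 versus pKₐ(CH₃OH) ≈ 15.5: OTs⁻ is the much weaker base.
Resonance-delocalised arenesulfonate.

OTs⁻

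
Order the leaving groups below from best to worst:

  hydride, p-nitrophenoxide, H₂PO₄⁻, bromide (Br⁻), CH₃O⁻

bromide (Br⁻) > H₂PO₄⁻ > p-nitrophenoxide > CH₃O⁻ > hydride

Rank by basicity of the departing species: weakest base leaves most easily.
bromide (Br⁻): pKₐ(HBr) ≈ -9 — weak base; good leaving group
H₂PO₄⁻: pKₐ(H₃PO₄) ≈ 2.1
p-nitrophenoxide: pKₐ(p-nitrophenol) ≈ 7.2 — nitro group delocalises the charge; the classic chromogenic LG
CH₃O⁻: pKₐ(CH₃OH) ≈ 15.5 — strong base; alkoxides do not leave unassisted
hydride: pKₐ(H₂) ≈ 36 — extremely strong base; leaves only in special hydride-transfer contexts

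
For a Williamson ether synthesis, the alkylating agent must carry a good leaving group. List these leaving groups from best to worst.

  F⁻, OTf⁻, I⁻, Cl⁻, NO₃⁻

OTf⁻ > I⁻ > Cl⁻ > NO₃⁻ > F⁻

A good leaving group is a weak base: the lower the pKₐ of its conjugate acid, the more readily it departs.
OTf⁻: pKₐ(CF₃SO₃H (triflic acid)) ≈ -14
I⁻: pKₐ(HI) ≈ -10
Cl⁻: pKₐ(HCl) ≈ -7
NO₃⁻: pKₐ(HNO₃) ≈ -1.3
F⁻: pKₐ(HF) ≈ 3.2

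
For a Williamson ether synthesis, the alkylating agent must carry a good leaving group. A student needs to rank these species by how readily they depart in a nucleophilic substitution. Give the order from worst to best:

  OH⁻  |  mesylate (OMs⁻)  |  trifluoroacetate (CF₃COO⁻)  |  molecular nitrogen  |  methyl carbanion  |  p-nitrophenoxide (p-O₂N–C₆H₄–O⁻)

methyl carbanion < OH⁻ < p-nitrophenoxide (p-O₂N–C₆H₄–O⁻) < trifluoroacetate (CF₃COO⁻) < mesylate (OMs⁻) < molecular nitrogen

A good leaving group is a weak base: the lower the pKₐ of its conjugate acid, the more readily it departs.
molecular nitrogen: no meaningful conjugate acid; N₂ departs as an exceptionally stable neutral molecule
mesylate (OMs⁻): pKₐ(CH₃SO₃H (MsOH)) ≈ -1.9 — resonance-delocalised alkanesulfonate
trifluoroacetate (CF₃COO⁻): pKₐ(CF₃COOH) ≈ 0.2 — strongly electron-withdrawing CF₃ stabilises the carboxylate
p-nitrophenoxide (p-O₂N–C₆H₄–O⁻): pKₐ(p-nitrophenol) ≈ 7.2 — nitro group delocalises the charge; the classic chromogenic LG
OH⁻: pKₐ(H₂O) ≈ 15.7 — strong base; essentially never leaves without prior activation
methyl carbanion: pKₐ(CH₄) ≈ 48 — unstabilised carbanion; the worst conceivable leaving group
Listed from poorest to best leaving group as asked.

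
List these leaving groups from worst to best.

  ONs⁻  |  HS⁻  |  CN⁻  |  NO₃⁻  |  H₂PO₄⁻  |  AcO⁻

The more stable X⁻ (or X) is on its own — i.e. the weaker a base it is — the better a leaving group it makes.
ONs⁻: pKₐ(p-O₂NC₆H₄SO₃H) ≈ -3.5 — p-nitro group further stabilises the sulfonate
NO₃⁻: pKₐ(HNO₃) ≈ -1.3 — resonance-delocalised over three oxygens
H₂PO₄⁻: pKₐ(H₃PO₄) ≈ 2.1 — moderate base; biological leaving group after further activation
AcO⁻: pKₐ(CH₃COOH) ≈ 4.8
HS⁻: pKₐ(H₂S) ≈ 7 — larger and more polarisable than the oxygen analogue
CN⁻: pKₐ(HCN) ≈ 9.2 — sp carbon stabilises the charge somewhat, but still a poor LG
Reversing gives the worst-to-best order requested.

CN⁻ < HS⁻ < AcO⁻ < H₂PO₄⁻ < NO₃⁻ < ONs⁻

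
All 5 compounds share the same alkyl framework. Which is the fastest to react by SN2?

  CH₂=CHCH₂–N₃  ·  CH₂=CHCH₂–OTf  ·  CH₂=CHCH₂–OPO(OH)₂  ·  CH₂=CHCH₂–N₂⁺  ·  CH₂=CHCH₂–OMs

CH₂=CHCH₂–N₂⁺

Same R in every case — rank the leaving groups.
A good leaving group is a weak base: the lower the pKₐ of its conjugate acid, the more readily it departs.
CH₂=CHCH₂–N₂⁺ loses N₂: no meaningful conjugate acid; N₂ departs as an exceptionally stable neutral molecule
CH₂=CHCH₂–OTf loses OTf⁻: pKₐ(CF₃SO₃H (triflic acid)) ≈ -14
CH₂=CHCH₂–OMs loses OMs⁻: pKₐ(CH₃SO₃H (MsOH)) ≈ -1.9
CH₂=CHCH₂–OPO(OH)₂ loses H₂PO₄⁻: pKₐ(H₃PO₄) ≈ 2.1
CH₂=CHCH₂–N₃ loses N₃⁻: pKₐ(HN₃) ≈ 4.7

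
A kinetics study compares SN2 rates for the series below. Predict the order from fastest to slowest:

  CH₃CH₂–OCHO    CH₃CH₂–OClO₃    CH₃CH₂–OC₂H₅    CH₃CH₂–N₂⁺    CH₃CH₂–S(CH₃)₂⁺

CH₃CH₂–N₂⁺ > CH₃CH₂–OClO₃ > CH₃CH₂–S(CH₃)₂⁺ > CH₃CH₂–OCHO > CH₃CH₂–OC₂H₅

With the same alkyl group throughout, only the leaving group differentiates the rates.
Leaving-group ability tracks the stability of the departed species; conjugate-acid pKₐ is the usual yardstick (lower pKₐ → better LG).
CH₃CH₂–N₂⁺ loses N₂: no meaningful conjugate acid; N₂ departs as an exceptionally stable neutral molecule
CH₃CH₂–OClO₃ loses ClO₄⁻: pKₐ(HClO₄) ≈ -10
CH₃CH₂–S(CH₃)₂⁺ loses SR'₂: pKₐ(R'₂SH⁺) ≈ -7
CH₃CH₂–OCHO loses HCOO⁻: pKₐ(HCOOH) ≈ 3.8
CH₃CH₂–OC₂H₅ loses CH₃CH₂O⁻: pKₐ(CH₃CH₂OH) ≈ 16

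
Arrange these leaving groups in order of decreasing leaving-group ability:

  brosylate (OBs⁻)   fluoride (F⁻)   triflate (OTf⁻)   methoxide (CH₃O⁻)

triflate (OTf⁻) > brosylate (OBs⁻) > fluoride (F⁻) > methoxide (CH₃O⁻)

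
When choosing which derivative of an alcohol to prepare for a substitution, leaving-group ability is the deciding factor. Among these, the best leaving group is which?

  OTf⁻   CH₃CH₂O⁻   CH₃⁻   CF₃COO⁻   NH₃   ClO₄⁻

Rank by basicity of the departing species: weakest base leaves most easily.
OTf⁻: pKₐ(CF₃SO₃H (triflic acid)) ≈ -14
ClO₄⁻: pKₐ(HClO₄) ≈ -10
CF₃COO⁻: pKₐ(CF₃COOH) ≈ 0.2
NH₃: pKₐ(NH₄⁺) ≈ 9.2
CH₃CH₂O⁻: pKₐ(CH₃CH₂OH) ≈ 16
CH₃⁻: pKₐ(CH₄) ≈ 48

OTf⁻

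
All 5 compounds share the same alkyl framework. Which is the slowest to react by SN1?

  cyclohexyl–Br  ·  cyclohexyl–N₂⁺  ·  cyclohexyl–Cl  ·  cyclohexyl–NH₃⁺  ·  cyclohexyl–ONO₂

The skeletons are identical, so relative rate is governed entirely by leaving-group ability.
Rank by basicity of the departing species: weakest base leaves most easily.
cyclohexyl–N₂⁺ loses N₂: no meaningful conjugate acid; N₂ departs as an exceptionally stable neutral molecule
cyclohexyl–Br loses Br⁻: pKₐ(HBr) ≈ -9
cyclohexyl–Cl loses Cl⁻: pKₐ(HCl) ≈ -7
cyclohexyl–ONO₂ loses NO₃⁻: pKₐ(HNO₃) ≈ -1.3
cyclohexyl–NH₃⁺ loses NH₃: pKₐ(NH₄⁺) ≈ 9.2

cyclohexyl–NH₃⁺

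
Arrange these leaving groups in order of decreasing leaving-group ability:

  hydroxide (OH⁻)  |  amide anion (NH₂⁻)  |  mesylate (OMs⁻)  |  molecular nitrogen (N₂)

The more stable X⁻ (or X) is on its own — i.e. the weaker a base it is — the better a leaving group it makes.
molecular nitrogen (N₂): no meaningful conjugate acid; N₂ departs as an exceptionally stable neutral molecule
mesylate (OMs⁻): pKₐ(CH₃SO₃H (MsOH)) ≈ -1.9 — resonance-delocalised alkanesulfonate
hydroxide (OH⁻): pKₐ(H₂O) ≈ 15.7
amide anion (NH₂⁻): pKₐ(NH₃) ≈ 38 — extremely strong base; never a leaving group

molecular nitrogen (N₂) > mesylate (OMs⁻) > hydroxide (OH⁻) > amide anion (NH₂⁻)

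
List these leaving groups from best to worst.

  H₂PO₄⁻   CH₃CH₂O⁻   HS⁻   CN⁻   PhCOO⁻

H₂PO₄⁻ > PhCOO⁻ > HS⁻ > CN⁻ > CH₃CH₂O⁻

The more stable X⁻ (or X) is on its own — i.e. the weaker a base it is — the better a leaving group it makes.
H₂PO₄⁻: pKₐ(H₃PO₄) ≈ 2.1
PhCOO⁻: pKₐ(C₆H₅COOH) ≈ 4.2 — aryl carboxylate
HS⁻: pKₐ(H₂S) ≈ 7
CN⁻: pKₐ(HCN) ≈ 9.2
CH₃CH₂O⁻: pKₐ(CH₃CH₂OH) ≈ 16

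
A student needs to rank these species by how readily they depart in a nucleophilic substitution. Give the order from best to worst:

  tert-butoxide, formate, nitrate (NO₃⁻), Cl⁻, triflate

Leaving-group ability tracks the stability of the departed species; conjugate-acid pKₐ is the usual yardstick (lower pKₐ → better LG).
triflate: pKₐ(CF₃SO₃H (triflic acid)) ≈ -14
Cl⁻: pKₐ(HCl) ≈ -7
nitrate (NO₃⁻): pKₐ(HNO₃) ≈ -1.3
formate: pKₐ(HCOOH) ≈ 3.8
tert-butoxide: pKₐ(t-BuOH) ≈ 18

triflate > Cl⁻ > nitrate (NO₃⁻) > formate > tert-butoxide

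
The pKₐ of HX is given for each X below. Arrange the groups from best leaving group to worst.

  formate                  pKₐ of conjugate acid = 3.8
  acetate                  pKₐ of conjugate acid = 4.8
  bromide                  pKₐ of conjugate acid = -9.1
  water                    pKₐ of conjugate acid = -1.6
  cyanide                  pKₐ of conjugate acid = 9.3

Lower conjugate-acid pKₐ ⇒ weaker base ⇒ better leaving group.
Sorting by the given values: bromide (-9.1), water (-1.6), formate (3.8), acetate (4.8), cyanide (9.3).

bromide > water > formate > acetate > cyanide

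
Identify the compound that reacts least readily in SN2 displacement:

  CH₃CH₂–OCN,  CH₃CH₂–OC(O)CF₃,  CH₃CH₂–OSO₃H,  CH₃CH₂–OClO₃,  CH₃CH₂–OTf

CH₃CH₂–OCN

With the same alkyl group throughout, only the leaving group differentiates the rates.
The more stable X⁻ (or X) is on its own — i.e. the weaker a base it is — the better a leaving group it makes.
CH₃CH₂–OTf loses OTf⁻: pKₐ(CF₃SO₃H (triflic acid)) ≈ -14
CH₃CH₂–OClO₃ loses ClO₄⁻: pKₐ(HClO₄) ≈ -10
CH₃CH₂–OSO₃H loses HSO₄⁻: pKₐ(H₂SO₄) ≈ -3
CH₃CH₂–OC(O)CF₃ loses CF₃COO⁻: pKₐ(CF₃COOH) ≈ 0.2
CH₃CH₂–OCN loses NCO⁻: pKₐ(HOCN) ≈ 3.5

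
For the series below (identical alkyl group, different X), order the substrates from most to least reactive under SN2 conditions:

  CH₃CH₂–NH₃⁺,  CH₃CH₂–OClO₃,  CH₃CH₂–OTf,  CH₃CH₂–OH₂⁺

CH₃CH₂–OTf > CH₃CH₂–OClO₃ > CH₃CH₂–OH₂⁺ > CH₃CH₂–NH₃⁺

The skeletons are identical, so relative rate is governed entirely by leaving-group ability.
The more stable X⁻ (or X) is on its own — i.e. the weaker a base it is — the better a leaving group it makes.
CH₃CH₂–OTf loses OTf⁻: pKₐ(CF₃SO₃H (triflic acid)) ≈ -14
CH₃CH₂–OClO₃ loses ClO₄⁻: pKₐ(HClO₄) ≈ -10
CH₃CH₂–OH₂⁺ loses H₂O: pKₐ(H₃O⁺) ≈ -1.7
CH₃CH₂–NH₃⁺ loses NH₃: pKₐ(NH₄⁺) ≈ 9.2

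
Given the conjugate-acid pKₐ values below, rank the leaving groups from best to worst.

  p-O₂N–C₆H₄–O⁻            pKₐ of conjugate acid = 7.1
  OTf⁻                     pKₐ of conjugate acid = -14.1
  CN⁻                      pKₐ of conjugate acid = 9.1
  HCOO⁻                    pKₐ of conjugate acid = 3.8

Lower conjugate-acid pKₐ ⇒ weaker base ⇒ better leaving group.
Sorting by the given values: OTf⁻ (-14.1), HCOO⁻ (3.8), p-O₂N–C₆H₄–O⁻ (7.1), CN⁻ (9.1).

OTf⁻ > HCOO⁻ > p-O₂N–C₆H₄–O⁻ > CN⁻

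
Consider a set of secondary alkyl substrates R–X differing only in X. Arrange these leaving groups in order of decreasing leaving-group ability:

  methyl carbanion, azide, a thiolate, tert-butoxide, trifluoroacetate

A good leaving group is a weak base: the lower the pKₐ of its conjugate acid, the more readily it departs.
trifluoroacetate: pKₐ(CF₃COOH) ≈ 0.2
azide: pKₐ(HN₃) ≈ 4.7
a thiolate: pKₐ(RSH (a thiol)) ≈ 10.5
tert-butoxide: pKₐ(t-BuOH) ≈ 18
methyl carbanion: pKₐ(CH₄) ≈ 48

trifluoroacetate > azide > a thiolate > tert-butoxide > methyl carbanion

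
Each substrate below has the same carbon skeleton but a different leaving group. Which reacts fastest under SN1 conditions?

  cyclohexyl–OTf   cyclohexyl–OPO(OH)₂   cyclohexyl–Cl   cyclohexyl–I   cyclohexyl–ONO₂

cyclohexyl–OTf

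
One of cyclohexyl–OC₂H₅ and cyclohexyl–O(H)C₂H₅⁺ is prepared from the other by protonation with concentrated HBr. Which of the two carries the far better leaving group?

cyclohexyl–O(H)C₂H₅⁺

From cyclohexyl–OC₂H₅ the departing group would be CH₃CH₂O⁻ (pKₐ(CH₃CH₂OH) ≈ 16). Strong base; alkoxides do not leave unassisted.
From cyclohexyl–O(H)C₂H₅⁺ the leaving group is R'OH (pKₐ(R'OH₂⁺) ≈ -2.4). Neutral; leaves from a protonated ether (an oxonium ion, R–O(H)R'⁺).
Protonation with concentrated HBr works by allowing neutral ethanol, rather than ethoxide, to depart, making cyclohexyl–O(H)C₂H₅⁺ enormously more reactive.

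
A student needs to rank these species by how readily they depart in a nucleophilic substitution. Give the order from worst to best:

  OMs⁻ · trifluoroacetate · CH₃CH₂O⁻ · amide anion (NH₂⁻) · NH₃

amide anion (NH₂⁻) < CH₃CH₂O⁻ < NH₃ < trifluoroacetate < OMs⁻

OMs⁻: pKₐ(CH₃SO₃H (MsOH)) ≈ -1.9
trifluoroacetate: pKₐ(CF₃COOH) ≈ 0.2
NH₃: pKₐ(NH₄⁺) ≈ 9.2
CH₃CH₂O⁻: pKₐ(CH₃CH₂OH) ≈ 16
amide anion (NH₂⁻): pKₐ(NH₃) ≈ 38
The question asks for worst first, so the sequence is read in increasing leaving-group ability.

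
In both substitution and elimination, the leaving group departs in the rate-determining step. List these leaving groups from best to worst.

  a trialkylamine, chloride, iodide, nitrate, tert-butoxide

iodide > chloride > nitrate > a trialkylamine > tert-butoxide

Rank by basicity of the departing species: weakest base leaves most easily.
iodide: pKₐ(HI) ≈ -10
chloride: pKₐ(HCl) ≈ -7 — moderately weak base
nitrate: pKₐ(HNO₃) ≈ -1.3
a trialkylamine: pKₐ(R'₃NH⁺) ≈ 10.7
tert-butoxide: pKₐ(t-BuOH) ≈ 18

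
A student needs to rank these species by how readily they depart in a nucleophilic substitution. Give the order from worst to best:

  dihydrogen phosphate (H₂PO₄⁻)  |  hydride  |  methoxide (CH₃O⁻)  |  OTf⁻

The more stable X⁻ (or X) is on its own — i.e. the weaker a base it is — the better a leaving group it makes.
OTf⁻: pKₐ(CF₃SO₃H (triflic acid)) ≈ -14
dihydrogen phosphate (H₂PO₄⁻): pKₐ(H₃PO₄) ≈ 2.1
methoxide (CH₃O⁻): pKₐ(CH₃OH) ≈ 15.5
hydride: pKₐ(H₂) ≈ 36
Listed from poorest to best leaving group as asked.

hydride < methoxide (CH₃O⁻) < dihydrogen phosphate (H₂PO₄⁻) < OTf⁻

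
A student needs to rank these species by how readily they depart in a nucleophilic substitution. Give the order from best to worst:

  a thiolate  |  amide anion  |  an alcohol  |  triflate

A good leaving group is a weak base: the lower the pKₐ of its conjugate acid, the more readily it departs.
triflate: pKₐ(CF₃SO₃H (triflic acid)) ≈ -14
an alcohol: pKₐ(R'OH₂⁺) ≈ -2.4 — neutral; leaves from a protonated ether (an oxonium ion, R–O(H)R'⁺)
a thiolate: pKₐ(RSH (a thiol)) ≈ 10.5
amide anion: pKₐ(NH₃) ≈ 38 — extremely strong base; never a leaving group

triflate > an alcohol > a thiolate > amide anion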